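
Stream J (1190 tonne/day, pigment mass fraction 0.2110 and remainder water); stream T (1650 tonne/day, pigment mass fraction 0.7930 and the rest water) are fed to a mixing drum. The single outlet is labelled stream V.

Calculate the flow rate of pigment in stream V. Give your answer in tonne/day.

1560 tonne/day

pigment out = pigment in = 1190×0.211 + 1650×0.793 = 1559.5 tonne/day.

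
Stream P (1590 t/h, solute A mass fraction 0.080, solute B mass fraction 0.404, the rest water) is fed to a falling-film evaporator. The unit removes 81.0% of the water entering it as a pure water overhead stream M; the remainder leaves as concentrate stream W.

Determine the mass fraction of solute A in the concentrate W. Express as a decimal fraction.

solute A is not removed: 1590×0.080 = 127.2 t/h of solute A enters W.
water entering = 1590×0.516 = 820.44 t/h; overhead removed = 0.810×820.44 = 664.56 t/h.
Concentrate = 1590 − 664.56 = 925.44 t/h.
Mass fraction = 127.2/925.44 = 0.137.

0.137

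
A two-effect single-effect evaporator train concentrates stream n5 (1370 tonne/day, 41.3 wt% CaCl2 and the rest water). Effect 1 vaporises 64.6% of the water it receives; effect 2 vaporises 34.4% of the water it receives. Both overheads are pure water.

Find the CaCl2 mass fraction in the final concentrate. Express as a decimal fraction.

0.7518

water in feed = 1370×0.587 = 804.19 tonne/day.
After stage 1: water left = (1−0.646)×804.19 = 284.68; stream total = 850.49 tonne/day.
After stage 2: water left = (1−0.344)×284.68 = 186.75; final concentrate = 752.56 tonne/day.
CaCl2 fraction = 565.81/752.56 = 0.7518.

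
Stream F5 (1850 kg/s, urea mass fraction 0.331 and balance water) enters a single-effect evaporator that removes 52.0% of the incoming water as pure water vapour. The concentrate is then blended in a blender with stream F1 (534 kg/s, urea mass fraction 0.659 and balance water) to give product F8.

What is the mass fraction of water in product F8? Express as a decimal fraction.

Vapour removed = 0.520×0.669×1850 = 643.58 kg/s; concentrate = 1206.4 kg/s.
water reaching the mixer = 594.07 (from concentrate) + 534×0.341 = 776.17 kg/s.
Product flow = 1206.4 + 534 = 1740.4 kg/s; water fraction = 0.446.

0.446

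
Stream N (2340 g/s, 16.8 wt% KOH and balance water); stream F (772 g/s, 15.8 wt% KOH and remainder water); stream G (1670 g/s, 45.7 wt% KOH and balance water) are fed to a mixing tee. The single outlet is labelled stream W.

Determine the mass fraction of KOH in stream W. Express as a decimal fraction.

0.267

Total flow out = 2340 + 772 + 1670 = 4782 g/s.
KOH in = 2340×0.168 + 772×0.158 + 1670×0.457 = 1278.3 g/s.
KOH mass fraction in W = 1278.3/4782 = 0.267.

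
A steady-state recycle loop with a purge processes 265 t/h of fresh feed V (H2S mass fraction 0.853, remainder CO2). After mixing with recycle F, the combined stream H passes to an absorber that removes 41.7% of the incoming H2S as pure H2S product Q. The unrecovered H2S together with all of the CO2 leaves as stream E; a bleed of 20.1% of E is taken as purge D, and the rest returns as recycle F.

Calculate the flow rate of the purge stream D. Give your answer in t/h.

CO2 enters only via V and leaves only via the purge: 265×0.147 = 0.201×(CO2 in E), and the absorber passes all CO2, so CO2 in H = CO2 in E = 193.81 t/h.
H2S in H: m_A = 265×0.853 + (1−0.201)·(1−0.417)·m_A, so m_A = 226.04/0.5342 = 423.16 t/h.
E = (1−0.417)×423.16 + 193.81 = 440.51 t/h.
Purge D = 0.201×440.51 = 88.542 t/h.

88.54 t/h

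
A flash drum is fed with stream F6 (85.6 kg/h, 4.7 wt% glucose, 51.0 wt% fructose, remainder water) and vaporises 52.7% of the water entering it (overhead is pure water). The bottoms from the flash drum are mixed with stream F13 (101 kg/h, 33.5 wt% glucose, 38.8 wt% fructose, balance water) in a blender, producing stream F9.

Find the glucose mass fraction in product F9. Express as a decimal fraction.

Vapour removed = 0.527×0.443×85.6 = 19.984 kg/h; concentrate = 65.616 kg/h.
glucose reaching the mixer = 4.0232 (from concentrate) + 101×0.335 = 37.858 kg/h.
Product flow = 65.616 + 101 = 166.62 kg/h; glucose fraction = 0.227.

0.227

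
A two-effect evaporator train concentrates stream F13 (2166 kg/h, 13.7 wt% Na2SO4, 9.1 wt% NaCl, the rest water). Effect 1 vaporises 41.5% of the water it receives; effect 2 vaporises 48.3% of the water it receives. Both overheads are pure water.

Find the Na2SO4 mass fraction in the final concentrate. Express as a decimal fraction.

water in feed = 2166×0.772 = 1672.2 kg/h.
After stage 1: water left = (1−0.415)×1672.2 = 978.21; stream total = 1472.1 kg/h.
After stage 2: water left = (1−0.483)×978.21 = 505.73; final concentrate = 999.58 kg/h.
Na2SO4 fraction = 296.74/999.58 = 0.2969.

0.2969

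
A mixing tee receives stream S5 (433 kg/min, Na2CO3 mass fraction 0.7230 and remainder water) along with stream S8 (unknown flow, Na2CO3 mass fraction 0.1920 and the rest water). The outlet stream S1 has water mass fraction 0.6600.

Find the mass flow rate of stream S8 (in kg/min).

1121 kg/min

Let S8 be the unknown flow. Total out = 433 + S8.
water balance: 119.94 + 0.808·S8 = 0.660·(433 + S8)
(0.808 − 0.660)·S8 = 0.660×433 − 119.94 = 165.84
S8 = 165.84 / 0.148 = 1120.5 kg/min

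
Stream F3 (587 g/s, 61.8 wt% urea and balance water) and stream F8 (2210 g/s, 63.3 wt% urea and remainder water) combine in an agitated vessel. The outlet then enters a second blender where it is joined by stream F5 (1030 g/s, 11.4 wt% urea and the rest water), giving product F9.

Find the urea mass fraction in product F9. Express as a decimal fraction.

Overall, product flow = 3827 g/s.
urea in = 587×0.618 + 2210×0.633 + 1030×0.114 = 1879.1 g/s.
urea fraction in F9 = 0.4910.

0.4910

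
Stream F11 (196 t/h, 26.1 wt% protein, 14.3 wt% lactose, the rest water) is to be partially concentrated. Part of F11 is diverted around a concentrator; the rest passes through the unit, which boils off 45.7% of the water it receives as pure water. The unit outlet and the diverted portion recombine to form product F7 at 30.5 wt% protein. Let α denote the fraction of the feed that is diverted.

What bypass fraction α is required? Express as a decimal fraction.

All 196×0.261 = 51.156 t/h of protein reaches F7, so F7 = 51.156/0.305 = 167.72 t/h and vapour = 28.275 t/h.
The evaporator receives (1−α)·196 of feed at 0.596 water and removes 0.457 of that water:
0.457×0.596×(1−α)×196 = 28.275
(1−α) = 28.275/53.385 = 0.5297;  α = 0.4703.

0.470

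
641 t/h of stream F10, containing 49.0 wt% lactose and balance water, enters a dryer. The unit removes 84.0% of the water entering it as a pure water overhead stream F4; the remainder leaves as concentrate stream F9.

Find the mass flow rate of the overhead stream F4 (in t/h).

water entering = 641×0.510 = 326.91 t/h; overhead removed = 0.840×326.91 = 274.6 t/h.

274.6 t/h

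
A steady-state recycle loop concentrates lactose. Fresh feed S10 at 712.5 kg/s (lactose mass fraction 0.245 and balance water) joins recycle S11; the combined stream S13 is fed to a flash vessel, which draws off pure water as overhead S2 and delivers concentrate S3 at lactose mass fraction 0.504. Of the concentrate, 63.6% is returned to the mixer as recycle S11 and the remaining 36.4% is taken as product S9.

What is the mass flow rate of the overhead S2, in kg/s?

366.1 kg/s

Overall lactose balance (none leaves overhead): lactose in fresh feed = lactose in product, i.e. 712.5×0.245 = (1−0.636)·S3·0.504.
S3 = 174.56/(0.504×0.364) = 951.52 kg/s.
Recycle S11 = 0.636×951.52 = 605.17 kg/s.
Combined feed S13 = 712.5 + 605.17 = 1317.7 kg/s.
Overhead S2 = S13 − S3 = 1317.7 − 951.52 = 366.15 kg/s.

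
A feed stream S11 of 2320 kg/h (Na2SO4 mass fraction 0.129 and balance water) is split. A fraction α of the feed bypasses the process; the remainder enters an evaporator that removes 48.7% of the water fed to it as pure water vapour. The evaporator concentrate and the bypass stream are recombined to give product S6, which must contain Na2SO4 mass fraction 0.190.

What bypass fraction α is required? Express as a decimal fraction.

All 2320×0.129 = 299.28 kg/h of Na2SO4 reaches S6, so S6 = 299.28/0.190 = 1575.2 kg/h and vapour = 744.84 kg/h.
The evaporator receives (1−α)·2320 of feed at 0.871 water and removes 0.487 of that water:
0.487×0.871×(1−α)×2320 = 744.84
(1−α) = 744.84/984.09 = 0.7569;  α = 0.2431.

0.243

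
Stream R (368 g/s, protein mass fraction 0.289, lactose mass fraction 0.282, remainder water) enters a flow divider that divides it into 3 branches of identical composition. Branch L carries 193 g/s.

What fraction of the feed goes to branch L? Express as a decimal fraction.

0.524

Fraction to L = 193/368 = 0.5245.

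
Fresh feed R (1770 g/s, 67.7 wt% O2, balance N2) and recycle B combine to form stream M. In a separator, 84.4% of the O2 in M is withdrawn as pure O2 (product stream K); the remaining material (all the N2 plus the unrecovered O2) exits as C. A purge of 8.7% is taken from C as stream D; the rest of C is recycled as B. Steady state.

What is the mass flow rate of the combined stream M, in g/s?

N2 enters only via R and leaves only via the purge: 1770×0.323 = 0.087×(N2 in C), and the separator passes all N2, so N2 in M = N2 in C = 6571.4 g/s.
O2 in M: m_A = 1770×0.677 + (1−0.087)·(1−0.844)·m_A, so m_A = 1198.3/0.8576 = 1397.3 g/s.
M = 1397.3 + 6571.4 = 7968.7 g/s.

7969 g/s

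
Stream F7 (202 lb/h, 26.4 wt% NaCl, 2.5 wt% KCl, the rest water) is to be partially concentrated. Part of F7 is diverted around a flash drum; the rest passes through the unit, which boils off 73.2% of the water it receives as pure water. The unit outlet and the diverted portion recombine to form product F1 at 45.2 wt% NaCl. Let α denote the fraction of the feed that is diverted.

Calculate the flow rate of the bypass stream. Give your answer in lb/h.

All 202×0.264 = 53.328 lb/h of NaCl reaches F1, so F1 = 53.328/0.452 = 117.98 lb/h and vapour = 84.018 lb/h.
The evaporator receives (1−α)·202 of feed at 0.711 water and removes 0.732 of that water:
0.732×0.711×(1−α)×202 = 84.018
(1−α) = 84.018/105.13 = 0.7992;  α = 0.2008.
Bypass flow = 0.2008×202 = 40.568 lb/h.

40.57 lb/h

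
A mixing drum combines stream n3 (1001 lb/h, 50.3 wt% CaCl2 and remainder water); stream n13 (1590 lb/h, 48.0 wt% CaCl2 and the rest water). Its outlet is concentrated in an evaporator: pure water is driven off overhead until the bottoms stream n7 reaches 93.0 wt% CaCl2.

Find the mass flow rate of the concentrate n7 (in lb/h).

CaCl2 entering = 1001×0.503 + 1590×0.480 = 1266.7 lb/h.
All CaCl2 reports to n7, so n7 = 1266.7/0.930 = 1362 lb/h.

1362 lb/h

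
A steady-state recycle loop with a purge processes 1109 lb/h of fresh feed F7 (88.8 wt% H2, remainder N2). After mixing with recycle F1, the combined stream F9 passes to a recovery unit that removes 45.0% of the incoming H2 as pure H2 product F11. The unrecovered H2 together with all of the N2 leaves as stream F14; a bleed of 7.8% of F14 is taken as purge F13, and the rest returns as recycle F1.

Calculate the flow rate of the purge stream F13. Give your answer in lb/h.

209.9 lb/h

N2 enters only via F7 and leaves only via the purge: 1109×0.112 = 0.078×(N2 in F14), and the recovery unit passes all N2, so N2 in F9 = N2 in F14 = 1592.4 lb/h.
H2 in F9: m_A = 1109×0.888 + (1−0.078)·(1−0.450)·m_A, so m_A = 984.79/0.4929 = 1998 lb/h.
F14 = (1−0.450)×1998 + 1592.4 = 2691.3 lb/h.
Purge F13 = 0.078×2691.3 = 209.92 lb/h.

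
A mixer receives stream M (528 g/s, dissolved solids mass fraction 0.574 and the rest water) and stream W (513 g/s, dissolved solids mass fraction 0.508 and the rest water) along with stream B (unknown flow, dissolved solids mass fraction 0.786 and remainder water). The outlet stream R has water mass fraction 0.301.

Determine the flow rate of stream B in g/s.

1885 g/s

Let B be the unknown flow. Total out = 1041 + B.
water balance: 477.32 + 0.214·B = 0.301·(1041 + B)
(0.214 − 0.301)·B = 0.301×1041 − 477.32 = -163.98
B = -163.98 / -0.087 = 1884.9 g/s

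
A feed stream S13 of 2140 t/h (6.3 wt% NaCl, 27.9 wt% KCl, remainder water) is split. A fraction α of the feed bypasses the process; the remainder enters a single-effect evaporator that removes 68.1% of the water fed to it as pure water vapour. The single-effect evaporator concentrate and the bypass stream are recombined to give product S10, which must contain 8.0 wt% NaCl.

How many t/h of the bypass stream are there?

1125 t/h

All 2140×0.063 = 134.82 t/h of NaCl reaches S10, so S10 = 134.82/0.080 = 1685.2 t/h and vapour = 454.75 t/h.
The evaporator receives (1−α)·2140 of feed at 0.658 water and removes 0.681 of that water:
0.681×0.658×(1−α)×2140 = 454.75
(1−α) = 454.75/958.93 = 0.4742;  α = 0.5258.
Bypass flow = 0.5258×2140 = 1125.2 t/h.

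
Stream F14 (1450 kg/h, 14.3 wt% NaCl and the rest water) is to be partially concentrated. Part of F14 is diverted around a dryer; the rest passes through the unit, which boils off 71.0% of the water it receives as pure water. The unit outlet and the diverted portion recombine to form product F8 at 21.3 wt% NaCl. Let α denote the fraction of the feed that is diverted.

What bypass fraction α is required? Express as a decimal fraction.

0.460

All 1450×0.143 = 207.35 kg/h of NaCl reaches F8, so F8 = 207.35/0.213 = 973.47 kg/h and vapour = 476.53 kg/h.
The evaporator receives (1−α)·1450 of feed at 0.857 water and removes 0.710 of that water:
0.710×0.857×(1−α)×1450 = 476.53
(1−α) = 476.53/882.28 = 0.5401;  α = 0.4599.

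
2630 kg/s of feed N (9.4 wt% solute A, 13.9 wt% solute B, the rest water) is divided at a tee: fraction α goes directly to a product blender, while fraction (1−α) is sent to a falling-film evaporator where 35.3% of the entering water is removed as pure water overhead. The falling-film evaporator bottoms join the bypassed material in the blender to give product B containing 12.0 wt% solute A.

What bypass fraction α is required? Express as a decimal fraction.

All 2630×0.094 = 247.22 kg/s of solute A reaches B, so B = 247.22/0.120 = 2060.2 kg/s and vapour = 569.83 kg/s.
The evaporator receives (1−α)·2630 of feed at 0.767 water and removes 0.353 of that water:
0.353×0.767×(1−α)×2630 = 569.83
(1−α) = 569.83/712.08 = 0.8002;  α = 0.1998.

0.200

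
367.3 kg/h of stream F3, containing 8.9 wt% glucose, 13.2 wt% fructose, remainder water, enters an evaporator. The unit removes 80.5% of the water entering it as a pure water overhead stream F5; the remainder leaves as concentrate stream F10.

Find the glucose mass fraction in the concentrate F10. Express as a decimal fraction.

glucose is not removed: 367.3×0.089 = 32.69 kg/h of glucose enters F10.
water entering = 367.3×0.779 = 286.13 kg/h; overhead removed = 0.805×286.13 = 230.33 kg/h.
Concentrate = 367.3 − 230.33 = 136.97 kg/h.
Mass fraction = 32.69/136.97 = 0.2387.

0.2387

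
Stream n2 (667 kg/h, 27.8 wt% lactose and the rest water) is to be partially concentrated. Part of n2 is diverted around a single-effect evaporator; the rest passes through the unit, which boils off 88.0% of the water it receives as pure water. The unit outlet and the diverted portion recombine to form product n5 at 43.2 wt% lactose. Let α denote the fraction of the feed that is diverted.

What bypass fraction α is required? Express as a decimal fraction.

0.439

All 667×0.278 = 185.43 kg/h of lactose reaches n5, so n5 = 185.43/0.432 = 429.23 kg/h and vapour = 237.77 kg/h.
The evaporator receives (1−α)·667 of feed at 0.722 water and removes 0.880 of that water:
0.880×0.722×(1−α)×667 = 237.77
(1−α) = 237.77/423.79 = 0.5611;  α = 0.4389.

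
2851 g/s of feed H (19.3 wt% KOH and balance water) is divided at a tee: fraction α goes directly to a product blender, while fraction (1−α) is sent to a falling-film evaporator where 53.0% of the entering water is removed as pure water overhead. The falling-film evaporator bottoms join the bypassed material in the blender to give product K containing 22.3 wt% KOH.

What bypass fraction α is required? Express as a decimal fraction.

All 2851×0.193 = 550.24 g/s of KOH reaches K, so K = 550.24/0.223 = 2467.5 g/s and vapour = 383.54 g/s.
The evaporator receives (1−α)·2851 of feed at 0.807 water and removes 0.530 of that water:
0.530×0.807×(1−α)×2851 = 383.54
(1−α) = 383.54/1219.4 = 0.3145;  α = 0.6855.

0.685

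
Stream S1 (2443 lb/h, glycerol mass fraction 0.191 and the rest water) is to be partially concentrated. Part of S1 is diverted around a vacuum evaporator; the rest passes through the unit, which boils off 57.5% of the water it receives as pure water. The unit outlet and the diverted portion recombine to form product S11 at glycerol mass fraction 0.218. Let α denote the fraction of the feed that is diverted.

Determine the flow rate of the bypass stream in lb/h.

1793 lb/h

All 2443×0.191 = 466.61 lb/h of glycerol reaches S11, so S11 = 466.61/0.218 = 2140.4 lb/h and vapour = 302.57 lb/h.
The evaporator receives (1−α)·2443 of feed at 0.809 water and removes 0.575 of that water:
0.575×0.809×(1−α)×2443 = 302.57
(1−α) = 302.57/1136.4 = 0.2663;  α = 0.7337.
Bypass flow = 0.7337×2443 = 1792.5 lb/h.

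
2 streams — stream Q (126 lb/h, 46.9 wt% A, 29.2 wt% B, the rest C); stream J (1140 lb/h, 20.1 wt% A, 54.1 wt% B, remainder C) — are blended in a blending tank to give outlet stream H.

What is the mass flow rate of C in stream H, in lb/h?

C out = C in = 126×0.239 + 1140×0.258 = 324.23 lb/h.

324.2 lb/h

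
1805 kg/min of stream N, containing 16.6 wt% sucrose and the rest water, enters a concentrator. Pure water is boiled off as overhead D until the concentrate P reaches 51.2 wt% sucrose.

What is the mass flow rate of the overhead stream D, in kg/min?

1220 kg/min

sucrose is conserved: 1805×0.166 = 299.63 kg/min all reports to the concentrate.
Concentrate = 299.63/(target fraction) = 585.21 kg/min.
Overhead = 1805 − 585.21 = 1219.8 kg/min.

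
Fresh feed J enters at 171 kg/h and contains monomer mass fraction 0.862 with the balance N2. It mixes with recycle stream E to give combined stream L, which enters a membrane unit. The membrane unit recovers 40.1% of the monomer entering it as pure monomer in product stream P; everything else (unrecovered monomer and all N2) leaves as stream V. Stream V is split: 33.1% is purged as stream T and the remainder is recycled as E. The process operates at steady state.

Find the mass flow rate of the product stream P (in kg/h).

98.63 kg/h

monomer in L: m_A = 171×0.862 + (1−0.331)·(1−0.401)·m_A, so m_A = 147.4/0.5993 = 245.97 kg/h.
Product P = 0.401×245.97 = 98.634 kg/h.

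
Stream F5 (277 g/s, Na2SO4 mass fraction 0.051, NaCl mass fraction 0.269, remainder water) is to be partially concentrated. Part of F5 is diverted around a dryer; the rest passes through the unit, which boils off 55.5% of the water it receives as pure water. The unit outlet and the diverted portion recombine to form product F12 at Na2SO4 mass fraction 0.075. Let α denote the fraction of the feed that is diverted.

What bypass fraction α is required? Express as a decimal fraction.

0.152

All 277×0.051 = 14.127 g/s of Na2SO4 reaches F12, so F12 = 14.127/0.075 = 188.36 g/s and vapour = 88.64 g/s.
The evaporator receives (1−α)·277 of feed at 0.680 water and removes 0.555 of that water:
0.555×0.680×(1−α)×277 = 88.64
(1−α) = 88.64/104.54 = 0.8479;  α = 0.1521.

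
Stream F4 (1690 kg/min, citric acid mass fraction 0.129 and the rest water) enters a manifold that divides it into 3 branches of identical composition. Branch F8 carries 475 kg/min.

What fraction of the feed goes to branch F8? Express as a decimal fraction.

Fraction to F8 = 475/1690 = 0.2811.

0.281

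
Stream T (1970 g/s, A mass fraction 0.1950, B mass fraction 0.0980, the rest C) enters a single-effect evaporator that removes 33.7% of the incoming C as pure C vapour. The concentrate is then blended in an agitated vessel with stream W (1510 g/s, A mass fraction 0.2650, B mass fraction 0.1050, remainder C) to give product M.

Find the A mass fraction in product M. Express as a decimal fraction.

Vapour removed = 0.337×0.707×1970 = 469.37 g/s; concentrate = 1500.6 g/s.
A reaching the mixer = 384.15 (from concentrate) + 1510×0.265 = 784.3 g/s.
Product flow = 1500.6 + 1510 = 3010.6 g/s; A fraction = 0.2605.

0.2605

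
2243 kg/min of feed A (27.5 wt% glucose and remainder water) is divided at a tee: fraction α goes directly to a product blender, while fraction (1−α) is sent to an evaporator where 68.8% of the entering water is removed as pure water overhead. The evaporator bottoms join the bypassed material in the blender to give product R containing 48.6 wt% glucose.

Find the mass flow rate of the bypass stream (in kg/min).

290.7 kg/min

All 2243×0.275 = 616.83 kg/min of glucose reaches R, so R = 616.83/0.486 = 1269.2 kg/min and vapour = 973.81 kg/min.
The evaporator receives (1−α)·2243 of feed at 0.725 water and removes 0.688 of that water:
0.688×0.725×(1−α)×2243 = 973.81
(1−α) = 973.81/1118.8 = 0.8704;  α = 0.1296.
Bypass flow = 0.1296×2243 = 290.69 kg/min.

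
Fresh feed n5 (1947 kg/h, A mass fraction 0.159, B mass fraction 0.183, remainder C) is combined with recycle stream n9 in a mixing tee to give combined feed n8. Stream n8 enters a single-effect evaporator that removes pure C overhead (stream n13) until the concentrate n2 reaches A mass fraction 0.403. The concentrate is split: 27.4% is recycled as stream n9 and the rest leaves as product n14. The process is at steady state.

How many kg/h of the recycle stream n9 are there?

Overall A balance (none leaves overhead): A in fresh feed = A in product, i.e. 1947×0.159 = (1−0.274)·n2·0.403.
n2 = 309.57/(0.403×0.726) = 1058.1 kg/h.
Recycle n9 = 0.274×1058.1 = 289.92 kg/h.

289.9 kg/h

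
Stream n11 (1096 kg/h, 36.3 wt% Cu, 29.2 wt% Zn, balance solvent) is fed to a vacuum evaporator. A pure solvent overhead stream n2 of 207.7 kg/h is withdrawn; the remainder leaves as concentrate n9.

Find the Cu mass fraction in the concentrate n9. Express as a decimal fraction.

0.4479

Cu is not removed: 1096×0.363 = 397.85 kg/h of Cu enters n9.
Concentrate = 1096 − 207.7 = 888.3 kg/h.
Mass fraction = 397.85/888.3 = 0.4479.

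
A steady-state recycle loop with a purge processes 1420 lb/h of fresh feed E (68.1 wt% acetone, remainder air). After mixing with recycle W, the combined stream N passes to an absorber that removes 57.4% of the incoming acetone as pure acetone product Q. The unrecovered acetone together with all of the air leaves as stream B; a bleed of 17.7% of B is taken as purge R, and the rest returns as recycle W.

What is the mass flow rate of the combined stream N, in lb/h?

4048 lb/h

air enters only via E and leaves only via the purge: 1420×0.319 = 0.177×(air in B), and the absorber passes all air, so air in N = air in B = 2559.2 lb/h.
acetone in N: m_A = 1420×0.681 + (1−0.177)·(1−0.574)·m_A, so m_A = 967.02/0.6494 = 1489.1 lb/h.
N = 1489.1 + 2559.2 = 4048.3 lb/h.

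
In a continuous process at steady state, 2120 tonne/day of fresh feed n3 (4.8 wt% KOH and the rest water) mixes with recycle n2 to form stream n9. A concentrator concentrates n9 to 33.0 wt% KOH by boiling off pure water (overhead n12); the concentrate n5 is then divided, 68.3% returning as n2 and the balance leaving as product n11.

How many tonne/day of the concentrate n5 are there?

Overall KOH balance (none leaves overhead): KOH in fresh feed = KOH in product, i.e. 2120×0.048 = (1−0.683)·n5·0.330.
n5 = 101.76/(0.330×0.317) = 972.76 tonne/day.

972.8 tonne/day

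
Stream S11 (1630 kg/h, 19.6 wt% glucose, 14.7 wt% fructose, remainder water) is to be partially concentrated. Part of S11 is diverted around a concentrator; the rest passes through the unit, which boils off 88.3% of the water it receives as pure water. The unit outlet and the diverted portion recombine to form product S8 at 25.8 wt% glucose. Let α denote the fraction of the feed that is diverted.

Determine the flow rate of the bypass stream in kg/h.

All 1630×0.196 = 319.48 kg/h of glucose reaches S8, so S8 = 319.48/0.258 = 1238.3 kg/h and vapour = 391.71 kg/h.
The evaporator receives (1−α)·1630 of feed at 0.657 water and removes 0.883 of that water:
0.883×0.657×(1−α)×1630 = 391.71
(1−α) = 391.71/945.61 = 0.4142;  α = 0.5858.
Bypass flow = 0.5858×1630 = 954.8 kg/h.

954.8 kg/h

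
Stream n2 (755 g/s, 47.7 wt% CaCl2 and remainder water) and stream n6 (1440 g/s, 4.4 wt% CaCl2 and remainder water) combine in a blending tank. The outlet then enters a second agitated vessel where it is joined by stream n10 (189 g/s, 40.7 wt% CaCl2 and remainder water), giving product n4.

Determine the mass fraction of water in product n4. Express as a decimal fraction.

Overall, product flow = 2384 g/s.
water in = 755×0.523 + 1440×0.956 + 189×0.593 = 1883.6 g/s.
water fraction in n4 = 0.790.

0.790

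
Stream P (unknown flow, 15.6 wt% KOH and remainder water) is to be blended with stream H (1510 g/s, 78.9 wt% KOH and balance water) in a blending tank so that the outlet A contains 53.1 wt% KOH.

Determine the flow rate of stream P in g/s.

1039 g/s

Let P be the unknown flow. Total out = 1510 + P.
KOH balance: 1191.4 + 0.156·P = 0.531·(1510 + P)
(0.156 − 0.531)·P = 0.531×1510 − 1191.4 = -389.58
P = -389.58 / -0.375 = 1038.9 g/s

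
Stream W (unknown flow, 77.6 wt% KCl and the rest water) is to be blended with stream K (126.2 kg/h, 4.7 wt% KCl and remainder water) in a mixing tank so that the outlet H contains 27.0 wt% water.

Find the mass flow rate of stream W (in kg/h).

1874 kg/h

Let W be the unknown flow. Total out = 126.2 + W.
water balance: 120.27 + 0.224·W = 0.270·(126.2 + W)
(0.224 − 0.270)·W = 0.270×126.2 − 120.27 = -86.195
W = -86.195 / -0.046 = 1873.8 kg/h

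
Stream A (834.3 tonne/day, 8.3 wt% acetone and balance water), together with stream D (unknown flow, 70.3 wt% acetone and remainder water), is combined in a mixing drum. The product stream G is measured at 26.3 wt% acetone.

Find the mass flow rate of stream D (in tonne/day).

341.3 tonne/day

Let D be the unknown flow. Total out = 834.3 + D.
acetone balance: 69.247 + 0.703·D = 0.263·(834.3 + D)
(0.703 − 0.263)·D = 0.263×834.3 − 69.247 = 150.17
D = 150.17 / 0.440 = 341.3 tonne/day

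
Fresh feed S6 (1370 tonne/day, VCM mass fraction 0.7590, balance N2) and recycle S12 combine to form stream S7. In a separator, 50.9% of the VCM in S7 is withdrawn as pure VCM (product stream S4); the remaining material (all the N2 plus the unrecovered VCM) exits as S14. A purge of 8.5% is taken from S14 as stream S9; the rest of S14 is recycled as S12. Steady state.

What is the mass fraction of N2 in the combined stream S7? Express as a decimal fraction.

0.6729

N2 enters only via S6 and leaves only via the purge: 1370×0.241 = 0.085×(N2 in S14), and the separator passes all N2, so N2 in S7 = N2 in S14 = 3884.4 tonne/day.
VCM in S7: m_A = 1370×0.759 + (1−0.085)·(1−0.509)·m_A, so m_A = 1039.8/0.5507 = 1888.1 tonne/day.
S7 = 1888.1 + 3884.4 = 5772.4 tonne/day.
N2 fraction in S7 = 3884.4/5772.4 = 0.6729.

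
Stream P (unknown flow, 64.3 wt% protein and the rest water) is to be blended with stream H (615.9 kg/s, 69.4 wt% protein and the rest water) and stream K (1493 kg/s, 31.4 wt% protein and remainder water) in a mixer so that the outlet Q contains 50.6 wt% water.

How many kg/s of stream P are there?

976.9 kg/s

Let P be the unknown flow. Total out = 2108.9 + P.
water balance: 1212.7 + 0.357·P = 0.506·(2108.9 + P)
(0.357 − 0.506)·P = 0.506×2108.9 − 1212.7 = -145.56
P = -145.56 / -0.149 = 976.91 kg/s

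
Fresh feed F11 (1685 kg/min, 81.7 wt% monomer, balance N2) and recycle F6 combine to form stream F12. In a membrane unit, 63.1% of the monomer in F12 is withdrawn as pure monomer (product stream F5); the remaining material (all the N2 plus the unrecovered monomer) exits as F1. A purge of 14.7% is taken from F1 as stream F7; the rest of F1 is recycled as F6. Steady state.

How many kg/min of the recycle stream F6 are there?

2422 kg/min

N2 enters only via F11 and leaves only via the purge: 1685×0.183 = 0.147×(N2 in F1), and the membrane unit passes all N2, so N2 in F12 = N2 in F1 = 2097.7 kg/min.
monomer in F12: m_A = 1685×0.817 + (1−0.147)·(1−0.631)·m_A, so m_A = 1376.6/0.6852 = 2009 kg/min.
F1 = (1−0.631)×2009 + 2097.7 = 2839 kg/min.
Recycle F6 = (1−0.147)×2839 = 2421.6 kg/min.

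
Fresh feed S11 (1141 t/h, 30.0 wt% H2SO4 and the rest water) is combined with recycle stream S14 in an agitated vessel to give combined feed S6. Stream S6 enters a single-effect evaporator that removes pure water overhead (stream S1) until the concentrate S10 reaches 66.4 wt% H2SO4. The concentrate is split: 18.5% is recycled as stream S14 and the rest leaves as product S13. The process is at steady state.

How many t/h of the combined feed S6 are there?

Overall H2SO4 balance (none leaves overhead): H2SO4 in fresh feed = H2SO4 in product, i.e. 1141×0.300 = (1−0.185)·S10·0.664.
S10 = 342.3/(0.664×0.815) = 632.53 t/h.
Recycle S14 = 0.185×632.53 = 117.02 t/h.
Combined feed S6 = 1141 + 117.02 = 1258 t/h.

1258 t/h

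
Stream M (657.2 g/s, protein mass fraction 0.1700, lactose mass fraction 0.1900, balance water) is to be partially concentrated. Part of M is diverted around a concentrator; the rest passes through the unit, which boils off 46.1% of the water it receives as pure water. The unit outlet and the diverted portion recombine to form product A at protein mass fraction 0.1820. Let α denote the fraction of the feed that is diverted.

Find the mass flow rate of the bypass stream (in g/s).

510.3 g/s

All 657.2×0.170 = 111.72 g/s of protein reaches A, so A = 111.72/0.182 = 613.87 g/s and vapour = 43.332 g/s.
The evaporator receives (1−α)·657.2 of feed at 0.640 water and removes 0.461 of that water:
0.461×0.640×(1−α)×657.2 = 43.332
(1−α) = 43.332/193.9 = 0.2235;  α = 0.7765.
Bypass flow = 0.7765×657.2 = 510.33 g/s.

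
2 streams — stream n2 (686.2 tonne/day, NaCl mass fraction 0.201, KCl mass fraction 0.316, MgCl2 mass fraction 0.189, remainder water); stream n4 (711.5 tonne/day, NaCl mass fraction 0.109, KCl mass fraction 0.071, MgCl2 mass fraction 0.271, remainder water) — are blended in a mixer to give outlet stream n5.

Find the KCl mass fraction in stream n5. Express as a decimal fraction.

0.191

Total flow out = 686.2 + 711.5 = 1397.7 tonne/day.
KCl in = 686.2×0.316 + 711.5×0.071 = 267.36 tonne/day.
KCl mass fraction in n5 = 267.36/1397.7 = 0.191.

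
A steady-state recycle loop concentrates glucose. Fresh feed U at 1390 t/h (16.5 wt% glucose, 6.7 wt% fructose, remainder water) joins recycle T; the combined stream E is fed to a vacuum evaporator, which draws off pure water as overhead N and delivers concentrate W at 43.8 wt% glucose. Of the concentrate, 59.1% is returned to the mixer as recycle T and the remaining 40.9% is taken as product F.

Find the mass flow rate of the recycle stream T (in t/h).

Overall glucose balance (none leaves overhead): glucose in fresh feed = glucose in product, i.e. 1390×0.165 = (1−0.591)·W·0.438.
W = 229.35/(0.438×0.409) = 1280.3 t/h.
Recycle T = 0.591×1280.3 = 756.64 t/h.

756.6 t/h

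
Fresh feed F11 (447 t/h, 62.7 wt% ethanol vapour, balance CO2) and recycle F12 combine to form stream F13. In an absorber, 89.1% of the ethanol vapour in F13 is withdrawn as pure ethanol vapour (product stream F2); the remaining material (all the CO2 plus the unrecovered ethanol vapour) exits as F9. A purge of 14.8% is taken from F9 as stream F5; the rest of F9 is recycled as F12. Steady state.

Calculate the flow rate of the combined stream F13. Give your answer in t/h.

1436 t/h

CO2 enters only via F11 and leaves only via the purge: 447×0.373 = 0.148×(CO2 in F9), and the absorber passes all CO2, so CO2 in F13 = CO2 in F9 = 1126.6 t/h.
ethanol vapour in F13: m_A = 447×0.627 + (1−0.148)·(1−0.891)·m_A, so m_A = 280.27/0.9071 = 308.96 t/h.
F13 = 308.96 + 1126.6 = 1435.5 t/h.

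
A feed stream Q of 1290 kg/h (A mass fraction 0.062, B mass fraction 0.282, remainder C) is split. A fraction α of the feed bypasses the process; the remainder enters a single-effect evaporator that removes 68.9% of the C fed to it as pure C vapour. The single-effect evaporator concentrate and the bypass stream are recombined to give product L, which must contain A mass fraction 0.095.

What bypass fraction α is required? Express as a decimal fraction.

0.231

All 1290×0.062 = 79.98 kg/h of A reaches L, so L = 79.98/0.095 = 841.89 kg/h and vapour = 448.11 kg/h.
The evaporator receives (1−α)·1290 of feed at 0.656 C and removes 0.689 of that C:
0.689×0.656×(1−α)×1290 = 448.11
(1−α) = 448.11/583.06 = 0.7685;  α = 0.2315.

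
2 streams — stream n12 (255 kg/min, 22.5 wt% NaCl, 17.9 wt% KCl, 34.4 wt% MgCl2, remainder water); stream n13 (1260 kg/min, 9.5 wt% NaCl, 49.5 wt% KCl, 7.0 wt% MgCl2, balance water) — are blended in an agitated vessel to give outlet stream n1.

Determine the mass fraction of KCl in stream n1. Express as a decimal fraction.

0.442

Total flow out = 255 + 1260 = 1515 kg/min.
KCl in = 255×0.179 + 1260×0.495 = 669.35 kg/min.
KCl mass fraction in n1 = 669.35/1515 = 0.442.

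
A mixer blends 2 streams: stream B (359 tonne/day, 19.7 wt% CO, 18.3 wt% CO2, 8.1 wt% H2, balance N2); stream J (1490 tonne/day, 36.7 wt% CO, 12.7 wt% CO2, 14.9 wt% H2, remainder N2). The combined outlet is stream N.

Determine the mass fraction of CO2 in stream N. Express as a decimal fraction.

Total flow out = 359 + 1490 = 1849 tonne/day.
CO2 in = 359×0.183 + 1490×0.127 = 254.93 tonne/day.
CO2 mass fraction in N = 254.93/1849 = 0.138.

0.138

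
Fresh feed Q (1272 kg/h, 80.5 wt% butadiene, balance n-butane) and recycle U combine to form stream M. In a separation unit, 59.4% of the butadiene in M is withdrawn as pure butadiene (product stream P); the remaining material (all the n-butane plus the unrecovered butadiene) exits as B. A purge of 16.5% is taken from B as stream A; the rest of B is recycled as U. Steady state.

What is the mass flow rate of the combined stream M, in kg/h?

n-butane enters only via Q and leaves only via the purge: 1272×0.195 = 0.165×(n-butane in B), and the separation unit passes all n-butane, so n-butane in M = n-butane in B = 1503.3 kg/h.
butadiene in M: m_A = 1272×0.805 + (1−0.165)·(1−0.594)·m_A, so m_A = 1024/0.6610 = 1549.1 kg/h.
M = 1549.1 + 1503.3 = 3052.4 kg/h.

3052 kg/h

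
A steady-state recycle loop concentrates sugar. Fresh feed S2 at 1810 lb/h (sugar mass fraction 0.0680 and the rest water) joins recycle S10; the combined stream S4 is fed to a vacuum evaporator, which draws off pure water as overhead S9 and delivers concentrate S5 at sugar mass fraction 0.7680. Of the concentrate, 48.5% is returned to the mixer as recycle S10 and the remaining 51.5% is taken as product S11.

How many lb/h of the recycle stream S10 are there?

Overall sugar balance (none leaves overhead): sugar in fresh feed = sugar in product, i.e. 1810×0.068 = (1−0.485)·S5·0.768.
S5 = 123.08/(0.768×0.515) = 311.19 lb/h.
Recycle S10 = 0.485×311.19 = 150.92 lb/h.

150.9 lb/h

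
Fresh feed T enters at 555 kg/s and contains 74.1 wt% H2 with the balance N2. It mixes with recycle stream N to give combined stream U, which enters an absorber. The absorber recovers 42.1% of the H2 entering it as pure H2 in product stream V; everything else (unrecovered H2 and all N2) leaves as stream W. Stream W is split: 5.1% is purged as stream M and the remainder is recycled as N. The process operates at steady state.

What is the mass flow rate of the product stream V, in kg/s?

384.3 kg/s

H2 in U: m_A = 555×0.741 + (1−0.051)·(1−0.421)·m_A, so m_A = 411.25/0.4505 = 912.83 kg/s.
Product V = 0.421×912.83 = 384.3 kg/s.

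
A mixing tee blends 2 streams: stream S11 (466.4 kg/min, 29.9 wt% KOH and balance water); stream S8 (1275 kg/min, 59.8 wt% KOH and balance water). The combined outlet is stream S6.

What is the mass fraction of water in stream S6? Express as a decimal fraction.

Total flow out = 466.4 + 1275 = 1741.4 kg/min.
water in = 466.4×0.701 + 1275×0.402 = 839.5 kg/min.
water mass fraction in S6 = 839.5/1741.4 = 0.482.

0.482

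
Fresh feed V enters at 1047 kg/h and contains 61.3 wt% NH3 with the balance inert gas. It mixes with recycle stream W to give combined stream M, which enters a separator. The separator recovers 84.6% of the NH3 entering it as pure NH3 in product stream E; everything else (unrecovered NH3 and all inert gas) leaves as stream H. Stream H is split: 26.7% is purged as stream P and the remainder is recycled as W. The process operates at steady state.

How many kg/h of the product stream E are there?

NH3 in M: m_A = 1047×0.613 + (1−0.267)·(1−0.846)·m_A, so m_A = 641.81/0.8871 = 723.48 kg/h.
Product E = 0.846×723.48 = 612.06 kg/h.

612.1 kg/h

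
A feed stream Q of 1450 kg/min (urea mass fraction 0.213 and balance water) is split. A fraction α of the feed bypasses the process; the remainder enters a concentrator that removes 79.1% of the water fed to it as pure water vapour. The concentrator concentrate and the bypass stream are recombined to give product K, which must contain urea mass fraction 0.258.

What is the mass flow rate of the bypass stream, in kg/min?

All 1450×0.213 = 308.85 kg/min of urea reaches K, so K = 308.85/0.258 = 1197.1 kg/min and vapour = 252.91 kg/min.
The evaporator receives (1−α)·1450 of feed at 0.787 water and removes 0.791 of that water:
0.791×0.787×(1−α)×1450 = 252.91
(1−α) = 252.91/902.65 = 0.2802;  α = 0.7198.
Bypass flow = 0.7198×1450 = 1043.7 kg/min.

1044 kg/min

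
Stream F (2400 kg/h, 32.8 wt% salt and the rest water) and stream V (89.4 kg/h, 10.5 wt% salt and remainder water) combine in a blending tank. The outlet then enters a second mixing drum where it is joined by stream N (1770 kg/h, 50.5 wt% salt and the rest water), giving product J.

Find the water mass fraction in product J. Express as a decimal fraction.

0.603

Overall, product flow = 4259.4 kg/h.
water in = 2400×0.672 + 89.4×0.895 + 1770×0.495 = 2569 kg/h.
water fraction in J = 0.603.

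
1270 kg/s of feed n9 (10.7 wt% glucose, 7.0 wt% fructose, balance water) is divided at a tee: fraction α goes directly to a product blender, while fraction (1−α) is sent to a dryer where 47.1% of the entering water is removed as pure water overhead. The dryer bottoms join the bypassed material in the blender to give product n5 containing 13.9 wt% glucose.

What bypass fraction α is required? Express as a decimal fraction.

All 1270×0.107 = 135.89 kg/s of glucose reaches n5, so n5 = 135.89/0.139 = 977.63 kg/s and vapour = 292.37 kg/s.
The evaporator receives (1−α)·1270 of feed at 0.823 water and removes 0.471 of that water:
0.471×0.823×(1−α)×1270 = 292.37
(1−α) = 292.37/492.29 = 0.5939;  α = 0.4061.

0.406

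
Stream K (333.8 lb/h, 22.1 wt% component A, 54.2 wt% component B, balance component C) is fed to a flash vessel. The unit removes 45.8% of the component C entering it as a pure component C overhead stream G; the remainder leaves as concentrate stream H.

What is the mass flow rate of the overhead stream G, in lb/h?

component C entering = 333.8×0.237 = 79.111 lb/h; overhead removed = 0.458×79.111 = 36.233 lb/h.

36.23 lb/h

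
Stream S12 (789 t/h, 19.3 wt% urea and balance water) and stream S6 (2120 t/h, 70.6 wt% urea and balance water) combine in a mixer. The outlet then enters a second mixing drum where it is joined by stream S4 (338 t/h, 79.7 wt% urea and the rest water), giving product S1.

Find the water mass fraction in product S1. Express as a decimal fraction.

Overall, product flow = 3247 t/h.
water in = 789×0.807 + 2120×0.294 + 338×0.203 = 1328.6 t/h.
water fraction in S1 = 0.409.

0.409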